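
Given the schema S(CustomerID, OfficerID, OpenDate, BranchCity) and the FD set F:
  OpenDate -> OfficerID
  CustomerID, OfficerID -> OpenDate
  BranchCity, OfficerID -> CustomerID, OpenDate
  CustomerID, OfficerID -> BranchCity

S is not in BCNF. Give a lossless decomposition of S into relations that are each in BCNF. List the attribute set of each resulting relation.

Candidate keys of the original relation: {BranchCity, OfficerID}, {BranchCity, OpenDate}, {CustomerID, OfficerID}, {CustomerID, OpenDate}.
{BranchCity, CustomerID, OfficerID, OpenDate}: {OpenDate} determines {OfficerID, OpenDate} here but is not a superkey — split on OpenDate -> OfficerID, giving {OfficerID, OpenDate} and {BranchCity, CustomerID, OpenDate}.
{OfficerID, OpenDate}: every determinant is a superkey — BCNF.
{BranchCity, CustomerID, OpenDate}: every determinant is a superkey — BCNF.

{BranchCity, CustomerID, OpenDate}; {OfficerID, OpenDate}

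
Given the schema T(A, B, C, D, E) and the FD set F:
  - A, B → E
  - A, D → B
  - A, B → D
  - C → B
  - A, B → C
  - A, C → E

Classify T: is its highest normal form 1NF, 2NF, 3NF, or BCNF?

Candidate keys: {A, B}, {A, C}, {A, D}. Prime attributes: {A, B, C, D}.
C → B: {C}⁺ = {B, C}, which is not all of the attributes, so the left side is not a superkey — BCNF is violated.
But every attribute on its right side ({B}) is prime, and the same holds for every other non-superkey FD, so 3NF still holds.

3NF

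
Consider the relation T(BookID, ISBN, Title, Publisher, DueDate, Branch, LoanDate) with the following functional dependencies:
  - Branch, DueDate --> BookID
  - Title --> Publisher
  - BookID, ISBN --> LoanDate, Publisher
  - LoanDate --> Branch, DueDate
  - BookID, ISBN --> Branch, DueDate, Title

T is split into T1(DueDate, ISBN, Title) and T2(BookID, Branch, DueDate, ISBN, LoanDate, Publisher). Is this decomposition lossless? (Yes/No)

T1 ∩ T2 = {DueDate, ISBN}; its closure under F is {DueDate, ISBN}.
T1 ⊄ {DueDate, ISBN} and T2 ⊄ {DueDate, ISBN}, so the split is lossy.

No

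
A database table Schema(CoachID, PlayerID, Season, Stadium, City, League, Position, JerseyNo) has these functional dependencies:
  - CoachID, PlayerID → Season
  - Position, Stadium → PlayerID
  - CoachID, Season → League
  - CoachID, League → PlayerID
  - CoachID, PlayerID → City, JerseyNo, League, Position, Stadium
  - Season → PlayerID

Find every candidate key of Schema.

No FD produces {CoachID}, so it must be in every candidate key.
{CoachID, League} is a candidate key since {CoachID, League}⁺ = {City, CoachID, JerseyNo, League, PlayerID, Position, Season, Stadium} covers every attribute.
{CoachID, PlayerID} is a candidate key since {CoachID, PlayerID}⁺ = {City, CoachID, JerseyNo, League, PlayerID, Position, Season, Stadium} covers every attribute.
{CoachID, Season} is a candidate key since {CoachID, Season}⁺ = {City, CoachID, JerseyNo, League, PlayerID, Position, Season, Stadium} covers every attribute.
{CoachID, Position, Stadium} is a candidate key since {CoachID, Position, Stadium}⁺ = {City, CoachID, JerseyNo, League, PlayerID, Position, Season, Stadium} covers every attribute.
These are minimal and exhaustive — every other superkey contains one of them.

{CoachID, League}, {CoachID, PlayerID}, {CoachID, Position, Stadium}, {CoachID, Season}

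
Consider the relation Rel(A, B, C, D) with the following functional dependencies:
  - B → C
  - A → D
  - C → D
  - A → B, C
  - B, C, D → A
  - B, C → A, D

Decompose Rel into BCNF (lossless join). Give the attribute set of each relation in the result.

Candidate keys of the original relation: {A}, {B}.
{A, B, C, D}: {C} determines {C, D} here but is not a superkey — split on C → D, giving {C, D} and {A, B, C}.
{C, D}: every determinant is a superkey — BCNF.
{A, B, C}: every determinant is a superkey — BCNF.

{A, B, C}; {C, D}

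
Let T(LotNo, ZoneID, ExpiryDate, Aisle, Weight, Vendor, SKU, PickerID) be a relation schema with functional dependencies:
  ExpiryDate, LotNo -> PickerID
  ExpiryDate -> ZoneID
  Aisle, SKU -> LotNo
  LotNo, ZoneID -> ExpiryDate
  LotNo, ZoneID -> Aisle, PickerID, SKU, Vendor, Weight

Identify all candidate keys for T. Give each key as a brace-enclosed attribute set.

{Aisle, ExpiryDate, SKU}, {Aisle, SKU, ZoneID}, {ExpiryDate, LotNo}, {LotNo, ZoneID}

{ExpiryDate, LotNo}⁺ = {Aisle, ExpiryDate, LotNo, PickerID, SKU, Vendor, Weight, ZoneID}, which is every attribute, so {ExpiryDate, LotNo} is a candidate key.
{LotNo, ZoneID}⁺ = {Aisle, ExpiryDate, LotNo, PickerID, SKU, Vendor, Weight, ZoneID}, which is every attribute, so {LotNo, ZoneID} is a candidate key.
{Aisle, ExpiryDate, SKU}⁺ = {Aisle, ExpiryDate, LotNo, PickerID, SKU, Vendor, Weight, ZoneID}, which is every attribute, so {Aisle, ExpiryDate, SKU} is a candidate key.
{Aisle, SKU, ZoneID}⁺ = {Aisle, ExpiryDate, LotNo, PickerID, SKU, Vendor, Weight, ZoneID}, which is every attribute, so {Aisle, SKU, ZoneID} is a candidate key.
No proper subset of any of these is a key, and no other minimal superkey exists.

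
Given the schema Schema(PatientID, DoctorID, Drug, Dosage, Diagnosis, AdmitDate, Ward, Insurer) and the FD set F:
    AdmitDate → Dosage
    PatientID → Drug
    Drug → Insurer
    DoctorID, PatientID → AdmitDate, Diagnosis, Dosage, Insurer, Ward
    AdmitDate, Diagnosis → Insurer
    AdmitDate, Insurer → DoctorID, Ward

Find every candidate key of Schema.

No FD produces {PatientID}, so it must be in every candidate key.
{AdmitDate, PatientID}⁺ = {AdmitDate, Diagnosis, DoctorID, Dosage, Drug, Insurer, PatientID, Ward}, which is every attribute, so {AdmitDate, PatientID} is a candidate key.
{DoctorID, PatientID}⁺ = {AdmitDate, Diagnosis, DoctorID, Dosage, Drug, Insurer, PatientID, Ward}, which is every attribute, so {DoctorID, PatientID} is a candidate key.
Any other superkey properly contains one of these, so there are no further candidate keys.

{AdmitDate, PatientID}, {DoctorID, PatientID}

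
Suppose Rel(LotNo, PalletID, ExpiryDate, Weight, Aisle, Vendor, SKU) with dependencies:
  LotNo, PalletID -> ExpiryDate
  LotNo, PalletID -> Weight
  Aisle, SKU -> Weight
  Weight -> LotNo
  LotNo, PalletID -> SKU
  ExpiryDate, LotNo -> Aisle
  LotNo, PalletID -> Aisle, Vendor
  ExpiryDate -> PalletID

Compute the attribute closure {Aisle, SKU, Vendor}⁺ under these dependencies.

Start with {Aisle, SKU, Vendor}.
Aisle, SKU -> Weight applies; add {Weight} → now {Aisle, SKU, Vendor, Weight}.
Weight -> LotNo applies; add {LotNo} → now {Aisle, LotNo, SKU, Vendor, Weight}.
No further FD applies.

{Aisle, LotNo, SKU, Vendor, Weight}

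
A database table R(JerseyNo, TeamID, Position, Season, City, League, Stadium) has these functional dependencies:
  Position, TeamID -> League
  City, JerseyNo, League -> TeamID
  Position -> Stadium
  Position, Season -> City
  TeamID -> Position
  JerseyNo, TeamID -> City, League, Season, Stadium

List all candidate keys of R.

{City, JerseyNo, League}, {JerseyNo, League, Position, Season}, {JerseyNo, TeamID}

Attributes never on any right-hand side: {JerseyNo} — every candidate key must contain it.
{JerseyNo, TeamID}⁺ = {City, JerseyNo, League, Position, Season, Stadium, TeamID}, which is every attribute, so {JerseyNo, TeamID} is a candidate key.
{City, JerseyNo, League}⁺ = {City, JerseyNo, League, Position, Season, Stadium, TeamID}, which is every attribute, so {City, JerseyNo, League} is a candidate key.
{JerseyNo, League, Position, Season}⁺ = {City, JerseyNo, League, Position, Season, Stadium, TeamID}, which is every attribute, so {JerseyNo, League, Position, Season} is a candidate key.
No proper subset of any of these is a key, and no other minimal superkey exists.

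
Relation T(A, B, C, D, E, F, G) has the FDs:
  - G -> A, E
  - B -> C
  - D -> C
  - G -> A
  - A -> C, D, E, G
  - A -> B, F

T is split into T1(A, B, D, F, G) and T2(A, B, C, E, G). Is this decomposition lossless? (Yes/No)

Yes

The shared attributes are {A, B, G} and {A, B, G}⁺ = {A, B, C, D, E, F, G}.
This includes all of T1, so the common attributes are a superkey of T1 — the join is lossless.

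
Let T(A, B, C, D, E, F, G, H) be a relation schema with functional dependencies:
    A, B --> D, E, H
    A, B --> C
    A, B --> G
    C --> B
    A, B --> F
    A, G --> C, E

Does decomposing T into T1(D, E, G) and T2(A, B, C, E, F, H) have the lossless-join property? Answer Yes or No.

The shared attributes are {E} and {E}⁺ = {E}.
Neither T1 nor T2 is contained in that closure, so the decomposition is lossy.

No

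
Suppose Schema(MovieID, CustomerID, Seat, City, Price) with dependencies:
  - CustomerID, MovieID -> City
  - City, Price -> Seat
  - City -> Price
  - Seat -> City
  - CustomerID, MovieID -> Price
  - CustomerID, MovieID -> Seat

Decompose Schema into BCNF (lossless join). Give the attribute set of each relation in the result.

{City, CustomerID, MovieID}; {City, Price, Seat}

Candidate key of the original relation: {CustomerID, MovieID}.
Within {City, CustomerID, MovieID, Price, Seat}: {City, Price}⁺ ∩ {City, CustomerID, MovieID, Price, Seat} = {City, Price, Seat}, not the whole set, so City, Price -> Seat violates BCNF; decompose into {City, Price, Seat} and {City, CustomerID, MovieID, Price}.
{City, Price, Seat} has no BCNF violation.
Within {City, CustomerID, MovieID, Price}: {City}⁺ ∩ {City, CustomerID, MovieID, Price} = {City, Price}, not the whole set, so City -> Price violates BCNF; decompose into {City, Price} and {City, CustomerID, MovieID}.
{City, Price} has no BCNF violation.
{City, CustomerID, MovieID} has no BCNF violation.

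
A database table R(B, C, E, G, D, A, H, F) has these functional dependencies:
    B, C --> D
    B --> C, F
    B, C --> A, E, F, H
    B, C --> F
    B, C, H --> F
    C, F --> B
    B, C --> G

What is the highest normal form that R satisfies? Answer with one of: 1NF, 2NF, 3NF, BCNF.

Candidate keys: {B}, {C, F}. Prime attributes: {B, C, F}.
The left-hand side of every FD is a superkey, so BCNF is satisfied.

BCNF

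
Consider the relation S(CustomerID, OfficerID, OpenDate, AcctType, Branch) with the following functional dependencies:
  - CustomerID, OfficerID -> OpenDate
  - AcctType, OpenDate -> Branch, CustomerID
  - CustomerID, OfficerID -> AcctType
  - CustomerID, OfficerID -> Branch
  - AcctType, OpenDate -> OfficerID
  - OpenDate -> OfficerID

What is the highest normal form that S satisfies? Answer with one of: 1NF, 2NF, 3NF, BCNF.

Candidate keys: {AcctType, OpenDate}, {CustomerID, OfficerID}, {CustomerID, OpenDate}. Prime attributes: {AcctType, CustomerID, OfficerID, OpenDate}.
For OpenDate -> OfficerID we have {OpenDate}⁺ = {OfficerID, OpenDate}; {OpenDate} is not a superkey, so BCNF fails.
Its right-hand attributes {OfficerID} are all prime, as are those of every other non-superkey FD — the relation is in 3NF.

3NF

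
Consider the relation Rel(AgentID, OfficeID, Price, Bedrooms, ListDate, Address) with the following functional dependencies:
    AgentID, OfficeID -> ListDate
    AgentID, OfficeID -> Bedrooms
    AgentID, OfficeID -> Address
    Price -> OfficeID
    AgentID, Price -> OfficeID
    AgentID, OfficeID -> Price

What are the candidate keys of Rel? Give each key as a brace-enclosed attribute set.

{AgentID, OfficeID}, {AgentID, Price}

Attributes never on any right-hand side: {AgentID} — every candidate key must contain it.
{AgentID, OfficeID} is a candidate key since {AgentID, OfficeID}⁺ = {Address, AgentID, Bedrooms, ListDate, OfficeID, Price} covers every attribute.
{AgentID, Price} is a candidate key since {AgentID, Price}⁺ = {Address, AgentID, Bedrooms, ListDate, OfficeID, Price} covers every attribute.
No proper subset of any of these is a key, and no other minimal superkey exists.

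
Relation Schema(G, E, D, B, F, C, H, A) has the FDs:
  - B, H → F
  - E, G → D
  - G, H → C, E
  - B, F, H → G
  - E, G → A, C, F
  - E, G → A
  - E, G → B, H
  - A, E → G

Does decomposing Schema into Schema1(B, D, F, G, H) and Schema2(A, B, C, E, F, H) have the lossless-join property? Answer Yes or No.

Yes

Common attributes: {B, F, H}; their closure is {A, B, C, D, E, F, G, H}.
This includes all of Schema1, so the common attributes are a superkey of Schema1 — the join is lossless.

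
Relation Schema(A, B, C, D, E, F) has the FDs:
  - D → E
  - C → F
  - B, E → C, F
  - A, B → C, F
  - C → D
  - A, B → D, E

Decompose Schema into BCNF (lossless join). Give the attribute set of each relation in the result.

Candidate key of the original relation: {A, B}.
{A, B, C, D, E, F}: {D} determines {D, E} here but is not a superkey — split on D → E, giving {D, E} and {A, B, C, D, F}.
{D, E}: every determinant is a superkey — BCNF.
{A, B, C, D, F}: {C} determines {C, D, F} here but is not a superkey — split on C → D, F, giving {C, D, F} and {A, B, C}.
{C, D, F}: every determinant is a superkey — BCNF.
{A, B, C}: every determinant is a superkey — BCNF.

{A, B, C}; {C, D, F}; {D, E}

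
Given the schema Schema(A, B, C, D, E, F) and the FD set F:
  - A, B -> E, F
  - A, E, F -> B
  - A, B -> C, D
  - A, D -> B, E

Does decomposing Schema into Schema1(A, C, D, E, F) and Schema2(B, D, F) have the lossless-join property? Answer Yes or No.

No

Schema1 ∩ Schema2 = {D, F}; its closure under F is {D, F}.
Neither Schema1 nor Schema2 is contained in that closure, so the decomposition is lossy.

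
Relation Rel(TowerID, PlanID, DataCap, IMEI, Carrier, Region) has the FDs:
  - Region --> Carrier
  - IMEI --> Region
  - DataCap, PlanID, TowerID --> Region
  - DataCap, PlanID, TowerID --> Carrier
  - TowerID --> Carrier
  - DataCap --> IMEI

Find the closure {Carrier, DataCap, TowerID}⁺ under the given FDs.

{Carrier, DataCap, IMEI, Region, TowerID}

Start with {Carrier, DataCap, TowerID}.
DataCap --> IMEI applies; add {IMEI} → now {Carrier, DataCap, IMEI, TowerID}.
IMEI --> Region applies; add {Region} → now {Carrier, DataCap, IMEI, Region, TowerID}.
No further FD applies.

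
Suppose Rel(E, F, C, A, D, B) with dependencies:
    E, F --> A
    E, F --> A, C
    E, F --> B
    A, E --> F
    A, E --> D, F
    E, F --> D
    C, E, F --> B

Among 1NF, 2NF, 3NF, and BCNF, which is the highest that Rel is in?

BCNF

Candidate keys: {A, E}, {E, F}. Prime attributes: {A, E, F}.
Every FD has a superkey on the left, so the relation is in BCNF.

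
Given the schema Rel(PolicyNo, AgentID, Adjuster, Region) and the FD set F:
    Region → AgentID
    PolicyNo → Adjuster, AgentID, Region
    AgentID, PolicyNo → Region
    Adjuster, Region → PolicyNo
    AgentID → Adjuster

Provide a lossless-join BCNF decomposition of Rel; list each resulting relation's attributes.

{Adjuster, AgentID}; {AgentID, PolicyNo, Region}

Candidate keys of the original relation: {PolicyNo}, {Region}.
{Adjuster, AgentID, PolicyNo, Region}: {AgentID} determines {Adjuster, AgentID} here but is not a superkey — split on AgentID → Adjuster, giving {Adjuster, AgentID} and {AgentID, PolicyNo, Region}.
{Adjuster, AgentID}: every determinant is a superkey — BCNF.
{AgentID, PolicyNo, Region}: every determinant is a superkey — BCNF.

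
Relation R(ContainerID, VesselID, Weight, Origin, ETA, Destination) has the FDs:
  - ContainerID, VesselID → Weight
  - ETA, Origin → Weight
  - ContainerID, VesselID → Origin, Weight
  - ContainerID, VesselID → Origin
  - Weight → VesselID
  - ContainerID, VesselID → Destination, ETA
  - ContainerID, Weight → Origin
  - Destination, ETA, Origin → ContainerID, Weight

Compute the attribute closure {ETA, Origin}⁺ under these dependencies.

{ETA, Origin, VesselID, Weight}

Start with {ETA, Origin}.
ETA, Origin → Weight applies; add {Weight} → now {ETA, Origin, Weight}.
Weight → VesselID applies; add {VesselID} → now {ETA, Origin, VesselID, Weight}.
No further FD applies.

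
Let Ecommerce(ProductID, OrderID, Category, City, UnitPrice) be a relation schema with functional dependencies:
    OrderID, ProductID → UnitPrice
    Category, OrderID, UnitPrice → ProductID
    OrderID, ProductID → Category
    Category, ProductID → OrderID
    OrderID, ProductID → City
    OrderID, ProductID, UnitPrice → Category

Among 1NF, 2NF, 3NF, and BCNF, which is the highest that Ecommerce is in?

Candidate keys: {Category, OrderID, UnitPrice}, {Category, ProductID}, {OrderID, ProductID}. Prime attributes: {Category, OrderID, ProductID, UnitPrice}.
The left-hand side of every FD is a superkey, so BCNF is satisfied.

BCNF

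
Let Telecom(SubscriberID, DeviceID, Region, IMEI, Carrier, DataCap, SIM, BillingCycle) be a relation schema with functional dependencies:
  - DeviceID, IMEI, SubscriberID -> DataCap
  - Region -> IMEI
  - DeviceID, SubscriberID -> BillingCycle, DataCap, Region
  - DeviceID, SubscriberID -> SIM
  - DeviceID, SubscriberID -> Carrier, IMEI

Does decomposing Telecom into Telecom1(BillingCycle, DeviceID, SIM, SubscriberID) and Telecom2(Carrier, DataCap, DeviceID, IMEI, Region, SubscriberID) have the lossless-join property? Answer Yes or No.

Yes

Telecom1 ∩ Telecom2 = {DeviceID, SubscriberID}; its closure under F is {BillingCycle, Carrier, DataCap, DeviceID, IMEI, Region, SIM, SubscriberID}.
This includes all of Telecom1, so the common attributes are a superkey of Telecom1 — the join is lossless.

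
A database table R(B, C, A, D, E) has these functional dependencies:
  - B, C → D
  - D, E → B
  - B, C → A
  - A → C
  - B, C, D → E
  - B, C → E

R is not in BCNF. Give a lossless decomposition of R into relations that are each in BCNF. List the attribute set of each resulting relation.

Candidate keys of the original relation: {A, B}, {A, D, E}, {B, C}, {C, D, E}.
In {A, B, C, D, E}, {D, E} is not a superkey ({D, E}⁺ restricted to this set is {B, D, E}), so split on D, E → B into {B, D, E} and {A, C, D, E}.
{B, D, E}: every determinant is a superkey — BCNF.
In {A, C, D, E}, {A} is not a superkey ({A}⁺ restricted to this set is {A, C}), so split on A → C into {A, C} and {A, D, E}.
{A, C}: every determinant is a superkey — BCNF.
{A, D, E}: every determinant is a superkey — BCNF.

{A, C}; {A, D, E}; {B, D, E}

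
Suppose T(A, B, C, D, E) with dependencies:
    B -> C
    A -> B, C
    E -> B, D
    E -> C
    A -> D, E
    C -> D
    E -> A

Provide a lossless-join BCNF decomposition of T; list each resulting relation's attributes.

Candidate keys of the original relation: {A}, {E}.
Within {A, B, C, D, E}: {B}⁺ ∩ {A, B, C, D, E} = {B, C, D}, not the whole set, so B -> C, D violates BCNF; decompose into {B, C, D} and {A, B, E}.
Within {B, C, D}: {C}⁺ ∩ {B, C, D} = {C, D}, not the whole set, so C -> D violates BCNF; decompose into {C, D} and {B, C}.
{C, D} has no BCNF violation.
{B, C} has no BCNF violation.
{A, B, E} has no BCNF violation.

{A, B, E}; {B, C}; {C, D}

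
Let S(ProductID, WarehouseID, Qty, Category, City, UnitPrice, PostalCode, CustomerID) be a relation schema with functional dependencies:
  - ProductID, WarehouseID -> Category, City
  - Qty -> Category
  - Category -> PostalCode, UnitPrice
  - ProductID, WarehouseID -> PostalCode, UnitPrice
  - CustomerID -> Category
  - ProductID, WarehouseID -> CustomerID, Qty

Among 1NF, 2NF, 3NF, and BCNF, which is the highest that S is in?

2NF

Candidate key: {ProductID, WarehouseID}. Prime attributes: {ProductID, WarehouseID}.
Qty -> Category breaks BCNF: {Qty}⁺ = {Category, PostalCode, Qty, UnitPrice}, so {Qty} is not a superkey.
Qty -> Category determines the non-prime attribute {Category} from a non-superkey — 3NF is violated.
No proper subset of a key has a non-prime attribute in its closure, so there is no partial dependency; 2NF holds.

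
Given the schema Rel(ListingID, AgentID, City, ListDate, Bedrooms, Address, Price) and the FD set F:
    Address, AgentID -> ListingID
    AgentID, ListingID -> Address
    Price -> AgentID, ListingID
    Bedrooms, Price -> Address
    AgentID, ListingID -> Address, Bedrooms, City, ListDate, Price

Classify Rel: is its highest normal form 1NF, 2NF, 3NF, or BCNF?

Candidate keys: {Address, AgentID}, {AgentID, ListingID}, {Price}. Prime attributes: {Address, AgentID, ListingID, Price}.
Each dependency's left side is a superkey — BCNF holds.

BCNF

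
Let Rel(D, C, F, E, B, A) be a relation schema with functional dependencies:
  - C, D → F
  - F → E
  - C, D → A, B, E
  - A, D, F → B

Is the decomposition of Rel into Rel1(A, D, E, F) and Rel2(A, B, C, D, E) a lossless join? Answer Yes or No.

Rel1 ∩ Rel2 = {A, D, E}; its closure under F is {A, D, E}.
The closure covers neither Rel1 nor Rel2 entirely; the join is not lossless.

No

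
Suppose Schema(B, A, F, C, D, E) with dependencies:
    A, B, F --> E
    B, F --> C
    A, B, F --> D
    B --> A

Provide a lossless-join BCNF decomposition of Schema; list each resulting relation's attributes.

Candidate key of the original relation: {B, F}.
{A, B, C, D, E, F}: {B} determines {A, B} here but is not a superkey — split on B --> A, giving {A, B} and {B, C, D, E, F}.
{A, B} is in BCNF.
{B, C, D, E, F} is in BCNF.

{A, B}; {B, C, D, E, F}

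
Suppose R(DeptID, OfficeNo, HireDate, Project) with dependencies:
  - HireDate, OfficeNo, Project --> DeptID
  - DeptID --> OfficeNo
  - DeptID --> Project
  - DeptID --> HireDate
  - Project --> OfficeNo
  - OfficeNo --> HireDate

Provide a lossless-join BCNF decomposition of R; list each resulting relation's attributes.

{DeptID, OfficeNo, Project}; {HireDate, OfficeNo}

Candidate keys of the original relation: {DeptID}, {Project}.
Within {DeptID, HireDate, OfficeNo, Project}: {OfficeNo}⁺ ∩ {DeptID, HireDate, OfficeNo, Project} = {HireDate, OfficeNo}, not the whole set, so OfficeNo --> HireDate violates BCNF; decompose into {HireDate, OfficeNo} and {DeptID, OfficeNo, Project}.
{HireDate, OfficeNo} has no BCNF violation.
{DeptID, OfficeNo, Project} has no BCNF violation.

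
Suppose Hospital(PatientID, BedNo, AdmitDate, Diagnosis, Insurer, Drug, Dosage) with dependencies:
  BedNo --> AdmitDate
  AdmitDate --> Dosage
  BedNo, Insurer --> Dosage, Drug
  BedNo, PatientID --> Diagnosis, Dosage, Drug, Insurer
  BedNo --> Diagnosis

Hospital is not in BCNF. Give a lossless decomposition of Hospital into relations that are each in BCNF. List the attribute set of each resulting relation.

Candidate key of the original relation: {BedNo, PatientID}.
{AdmitDate, BedNo, Diagnosis, Dosage, Drug, Insurer, PatientID}: {BedNo} determines {AdmitDate, BedNo, Diagnosis, Dosage} here but is not a superkey — split on BedNo --> AdmitDate, Diagnosis, Dosage, giving {AdmitDate, BedNo, Diagnosis, Dosage} and {BedNo, Drug, Insurer, PatientID}.
{AdmitDate, BedNo, Diagnosis, Dosage}: {AdmitDate} determines {AdmitDate, Dosage} here but is not a superkey — split on AdmitDate --> Dosage, giving {AdmitDate, Dosage} and {AdmitDate, BedNo, Diagnosis}.
{AdmitDate, Dosage} is in BCNF.
{AdmitDate, BedNo, Diagnosis} is in BCNF.
{BedNo, Drug, Insurer, PatientID}: {BedNo, Insurer} determines {BedNo, Drug, Insurer} here but is not a superkey — split on BedNo, Insurer --> Drug, giving {BedNo, Drug, Insurer} and {BedNo, Insurer, PatientID}.
{BedNo, Drug, Insurer} is in BCNF.
{BedNo, Insurer, PatientID} is in BCNF.

{AdmitDate, BedNo, Diagnosis}; {AdmitDate, Dosage}; {BedNo, Drug, Insurer}; {BedNo, Insurer, PatientID}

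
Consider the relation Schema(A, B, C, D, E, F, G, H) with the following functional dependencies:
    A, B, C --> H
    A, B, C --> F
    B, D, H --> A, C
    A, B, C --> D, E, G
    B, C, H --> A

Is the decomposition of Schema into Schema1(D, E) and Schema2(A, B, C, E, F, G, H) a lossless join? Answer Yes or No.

No

The shared attributes are {E} and {E}⁺ = {E}.
Schema1 ⊄ {E} and Schema2 ⊄ {E}, so the split is lossy.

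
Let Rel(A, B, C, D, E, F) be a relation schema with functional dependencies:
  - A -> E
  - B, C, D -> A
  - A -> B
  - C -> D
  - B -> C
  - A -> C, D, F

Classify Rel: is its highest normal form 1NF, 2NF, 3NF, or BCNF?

Candidate keys: {A}, {B}. Prime attributes: {A, B}.
For C -> D we have {C}⁺ = {C, D}; {C} is not a superkey, so BCNF fails.
Because {D} is non-prime and the left side of C -> D is not a superkey, the relation is not in 3NF.
With only single-attribute keys there can be no partial dependency, so 2NF holds.

2NF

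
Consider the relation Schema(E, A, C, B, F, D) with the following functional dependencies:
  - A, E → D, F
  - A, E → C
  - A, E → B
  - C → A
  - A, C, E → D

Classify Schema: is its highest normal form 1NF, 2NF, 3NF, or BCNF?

3NF

Candidate keys: {A, E}, {C, E}. Prime attributes: {A, C, E}.
For C → A we have {C}⁺ = {A, C}; {C} is not a superkey, so BCNF fails.
Since {A} ⊆ prime attributes and every other non-superkey FD also has a prime right side, the schema is in 3NF.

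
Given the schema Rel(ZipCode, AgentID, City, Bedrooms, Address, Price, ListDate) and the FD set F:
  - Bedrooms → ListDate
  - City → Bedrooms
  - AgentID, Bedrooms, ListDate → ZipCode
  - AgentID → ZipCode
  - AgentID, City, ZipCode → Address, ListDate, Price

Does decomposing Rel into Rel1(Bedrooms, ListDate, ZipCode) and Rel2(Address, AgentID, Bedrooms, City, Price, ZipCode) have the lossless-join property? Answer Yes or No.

The shared attributes are {Bedrooms, ZipCode} and {Bedrooms, ZipCode}⁺ = {Bedrooms, ListDate, ZipCode}.
Rel1 is contained in that closure, so Rel1 ∩ Rel2 → Rel1 holds and the join is lossless.

Yes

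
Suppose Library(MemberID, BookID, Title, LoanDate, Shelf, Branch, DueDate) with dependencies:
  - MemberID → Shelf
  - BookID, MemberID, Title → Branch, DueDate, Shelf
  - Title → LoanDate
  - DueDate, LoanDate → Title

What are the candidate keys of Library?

Attributes never on any right-hand side: {BookID, MemberID} — every candidate key must contain all of them.
{BookID, MemberID, Title} is a candidate key since {BookID, MemberID, Title}⁺ = {BookID, Branch, DueDate, LoanDate, MemberID, Shelf, Title} covers every attribute.
{BookID, DueDate, LoanDate, MemberID} is a candidate key since {BookID, DueDate, LoanDate, MemberID}⁺ = {BookID, Branch, DueDate, LoanDate, MemberID, Shelf, Title} covers every attribute.
These are minimal and exhaustive — every other superkey contains one of them.

{BookID, DueDate, LoanDate, MemberID}, {BookID, MemberID, Title}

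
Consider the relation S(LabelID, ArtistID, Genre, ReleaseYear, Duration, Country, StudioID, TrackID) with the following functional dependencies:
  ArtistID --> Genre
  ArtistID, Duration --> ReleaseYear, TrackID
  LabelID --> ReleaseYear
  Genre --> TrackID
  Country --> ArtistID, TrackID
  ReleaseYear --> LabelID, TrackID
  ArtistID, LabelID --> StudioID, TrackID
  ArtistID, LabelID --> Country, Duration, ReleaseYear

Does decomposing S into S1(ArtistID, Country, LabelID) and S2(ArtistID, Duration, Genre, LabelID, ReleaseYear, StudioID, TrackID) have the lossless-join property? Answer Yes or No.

Yes

Common attributes: {ArtistID, LabelID}; their closure is {ArtistID, Country, Duration, Genre, LabelID, ReleaseYear, StudioID, TrackID}.
Since S1 ⊆ {ArtistID, Country, Duration, Genre, LabelID, ReleaseYear, StudioID, TrackID}, the intersection is a superkey of S1; the decomposition is lossless.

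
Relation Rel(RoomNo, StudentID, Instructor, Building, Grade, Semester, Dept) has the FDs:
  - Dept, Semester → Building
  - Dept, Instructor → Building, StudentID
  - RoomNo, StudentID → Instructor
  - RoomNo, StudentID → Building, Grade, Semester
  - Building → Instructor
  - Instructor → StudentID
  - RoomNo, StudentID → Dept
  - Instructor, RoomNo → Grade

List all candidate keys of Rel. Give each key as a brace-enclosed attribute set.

{Building, RoomNo}, {Dept, RoomNo, Semester}, {Instructor, RoomNo}, {RoomNo, StudentID}

Attributes never on any right-hand side: {RoomNo} — every candidate key must contain it.
{Building, RoomNo} is a candidate key since {Building, RoomNo}⁺ = {Building, Dept, Grade, Instructor, RoomNo, Semester, StudentID} covers every attribute.
{Instructor, RoomNo} is a candidate key since {Instructor, RoomNo}⁺ = {Building, Dept, Grade, Instructor, RoomNo, Semester, StudentID} covers every attribute.
{RoomNo, StudentID} is a candidate key since {RoomNo, StudentID}⁺ = {Building, Dept, Grade, Instructor, RoomNo, Semester, StudentID} covers every attribute.
{Dept, RoomNo, Semester} is a candidate key since {Dept, RoomNo, Semester}⁺ = {Building, Dept, Grade, Instructor, RoomNo, Semester, StudentID} covers every attribute.
These are minimal and exhaustive — every other superkey contains one of them.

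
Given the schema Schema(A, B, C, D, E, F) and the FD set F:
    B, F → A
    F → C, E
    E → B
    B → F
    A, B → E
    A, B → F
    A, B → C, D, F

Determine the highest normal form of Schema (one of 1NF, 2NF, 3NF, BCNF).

BCNF

Candidate keys: {B}, {E}, {F}. Prime attributes: {B, E, F}.
The left-hand side of every FD is a superkey, so BCNF is satisfied.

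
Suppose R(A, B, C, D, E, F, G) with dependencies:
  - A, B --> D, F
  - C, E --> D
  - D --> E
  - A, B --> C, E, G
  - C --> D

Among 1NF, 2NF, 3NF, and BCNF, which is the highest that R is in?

Candidate key: {A, B}. Prime attributes: {A, B}.
C, E --> D: {C, E}⁺ = {C, D, E}, which is not all of the attributes, so the left side is not a superkey — BCNF is violated.
C, E --> D determines the non-prime attribute {D} from a non-superkey — 3NF is violated.
No non-prime attribute depends on a proper subset of any candidate key, so 2NF holds.

2NF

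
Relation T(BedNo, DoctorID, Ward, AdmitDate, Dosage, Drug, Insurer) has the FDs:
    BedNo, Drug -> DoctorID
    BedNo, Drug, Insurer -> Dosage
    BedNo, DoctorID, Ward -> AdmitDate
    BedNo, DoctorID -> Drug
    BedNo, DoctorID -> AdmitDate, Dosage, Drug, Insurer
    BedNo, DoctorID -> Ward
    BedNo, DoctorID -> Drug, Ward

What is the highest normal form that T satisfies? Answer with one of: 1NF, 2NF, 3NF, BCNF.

Candidate keys: {BedNo, DoctorID}, {BedNo, Drug}. Prime attributes: {BedNo, DoctorID, Drug}.
Every FD has a superkey on the left, so the relation is in BCNF.

BCNF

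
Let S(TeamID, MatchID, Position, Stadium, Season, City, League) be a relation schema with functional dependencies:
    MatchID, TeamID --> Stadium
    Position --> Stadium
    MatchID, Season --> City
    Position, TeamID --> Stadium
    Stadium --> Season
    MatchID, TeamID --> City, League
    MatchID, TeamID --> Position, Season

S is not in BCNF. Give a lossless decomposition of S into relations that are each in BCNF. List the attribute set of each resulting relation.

Candidate key of the original relation: {MatchID, TeamID}.
{City, League, MatchID, Position, Season, Stadium, TeamID}: {Position} determines {Position, Season, Stadium} here but is not a superkey — split on Position --> Season, Stadium, giving {Position, Season, Stadium} and {City, League, MatchID, Position, TeamID}.
{Position, Season, Stadium}: {Stadium} determines {Season, Stadium} here but is not a superkey — split on Stadium --> Season, giving {Season, Stadium} and {Position, Stadium}.
{Season, Stadium} has no BCNF violation.
{Position, Stadium} has no BCNF violation.
{City, League, MatchID, Position, TeamID}: {MatchID, Position} determines {City, MatchID, Position} here but is not a superkey — split on MatchID, Position --> City, giving {City, MatchID, Position} and {League, MatchID, Position, TeamID}.
{City, MatchID, Position} has no BCNF violation.
{League, MatchID, Position, TeamID} has no BCNF violation.

{City, MatchID, Position}; {League, MatchID, Position, TeamID}; {Position, Stadium}; {Season, Stadium}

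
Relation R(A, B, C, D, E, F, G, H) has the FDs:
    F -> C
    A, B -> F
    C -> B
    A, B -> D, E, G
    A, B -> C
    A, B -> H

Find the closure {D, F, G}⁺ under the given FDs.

{B, C, D, F, G}

Start with {D, F, G}.
F -> C applies; add {C} → now {C, D, F, G}.
C -> B applies; add {B} → now {B, C, D, F, G}.
No further FD applies.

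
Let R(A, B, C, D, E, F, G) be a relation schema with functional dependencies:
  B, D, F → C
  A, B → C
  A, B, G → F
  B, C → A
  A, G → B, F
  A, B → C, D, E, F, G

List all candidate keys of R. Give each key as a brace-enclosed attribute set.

{A, B}⁺ = {A, B, C, D, E, F, G} — all of the relation — so {A, B} is a candidate key.
{A, G}⁺ = {A, B, C, D, E, F, G} — all of the relation — so {A, G} is a candidate key.
{B, C}⁺ = {A, B, C, D, E, F, G} — all of the relation — so {B, C} is a candidate key.
{B, D, F}⁺ = {A, B, C, D, E, F, G} — all of the relation — so {B, D, F} is a candidate key.
No proper subset of any of these is a key, and no other minimal superkey exists.

{A, B}, {A, G}, {B, C}, {B, D, F}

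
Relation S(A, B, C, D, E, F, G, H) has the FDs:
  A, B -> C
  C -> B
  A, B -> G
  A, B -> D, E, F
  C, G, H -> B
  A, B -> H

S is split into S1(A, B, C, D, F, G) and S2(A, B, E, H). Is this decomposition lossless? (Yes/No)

Yes

The shared attributes are {A, B} and {A, B}⁺ = {A, B, C, D, E, F, G, H}.
Since S1 ⊆ {A, B, C, D, E, F, G, H}, the intersection is a superkey of S1; the decomposition is lossless.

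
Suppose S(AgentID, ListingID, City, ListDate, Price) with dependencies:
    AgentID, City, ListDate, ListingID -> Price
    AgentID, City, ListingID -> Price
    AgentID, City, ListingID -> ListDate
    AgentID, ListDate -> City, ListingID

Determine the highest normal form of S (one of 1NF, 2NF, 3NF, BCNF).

Candidate keys: {AgentID, City, ListingID}, {AgentID, ListDate}. Prime attributes: {AgentID, City, ListDate, ListingID}.
Each dependency's left side is a superkey — BCNF holds.

BCNF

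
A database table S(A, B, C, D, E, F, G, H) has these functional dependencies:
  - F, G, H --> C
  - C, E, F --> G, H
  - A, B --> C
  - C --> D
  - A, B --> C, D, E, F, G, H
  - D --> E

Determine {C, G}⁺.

{C, D, E, G}

Start with {C, G}.
C --> D applies; add {D} → now {C, D, G}.
D --> E applies; add {E} → now {C, D, E, G}.
No further FD applies.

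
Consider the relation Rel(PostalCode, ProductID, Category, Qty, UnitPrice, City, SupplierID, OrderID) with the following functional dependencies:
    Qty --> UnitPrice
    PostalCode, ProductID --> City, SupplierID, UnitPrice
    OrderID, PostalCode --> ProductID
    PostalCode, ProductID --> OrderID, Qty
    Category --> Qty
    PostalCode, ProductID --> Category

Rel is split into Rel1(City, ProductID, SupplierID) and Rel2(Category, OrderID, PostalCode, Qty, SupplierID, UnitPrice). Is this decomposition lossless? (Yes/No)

Rel1 ∩ Rel2 = {SupplierID}; its closure under F is {SupplierID}.
Neither Rel1 nor Rel2 is contained in that closure, so the decomposition is lossy.

No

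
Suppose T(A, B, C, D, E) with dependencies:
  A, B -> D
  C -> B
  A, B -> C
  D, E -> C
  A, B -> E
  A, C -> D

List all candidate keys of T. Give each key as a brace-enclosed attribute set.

{A} never appears on the right of any FD, so every key must include it.
{A, B}⁺ = {A, B, C, D, E}, which is every attribute, so {A, B} is a candidate key.
{A, C}⁺ = {A, B, C, D, E}, which is every attribute, so {A, C} is a candidate key.
{A, D, E}⁺ = {A, B, C, D, E}, which is every attribute, so {A, D, E} is a candidate key.
These are minimal and exhaustive — every other superkey contains one of them.

{A, B}, {A, C}, {A, D, E}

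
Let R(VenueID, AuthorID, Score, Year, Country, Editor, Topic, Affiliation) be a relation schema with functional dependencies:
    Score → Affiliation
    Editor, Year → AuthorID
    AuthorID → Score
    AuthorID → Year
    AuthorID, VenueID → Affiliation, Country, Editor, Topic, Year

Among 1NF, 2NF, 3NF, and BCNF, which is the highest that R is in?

1NF

Candidate keys: {AuthorID, VenueID}, {Editor, VenueID, Year}. Prime attributes: {AuthorID, Editor, VenueID, Year}.
Score → Affiliation breaks BCNF: {Score}⁺ = {Affiliation, Score}, so {Score} is not a superkey.
Because {Affiliation} is non-prime and the left side of Score → Affiliation is not a superkey, the relation is not in 3NF.
Since {AuthorID} ⊂ {AuthorID, VenueID} and {AuthorID}⁺ ⊇ {Affiliation, Score} with {Affiliation, Score} non-prime, there is a partial dependency; 2NF fails.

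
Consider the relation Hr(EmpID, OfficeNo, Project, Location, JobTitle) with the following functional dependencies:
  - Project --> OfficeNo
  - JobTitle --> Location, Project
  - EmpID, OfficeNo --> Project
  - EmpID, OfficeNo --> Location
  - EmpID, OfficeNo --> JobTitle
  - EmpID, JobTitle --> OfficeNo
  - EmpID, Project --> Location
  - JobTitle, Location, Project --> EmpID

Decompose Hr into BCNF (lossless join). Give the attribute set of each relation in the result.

{EmpID, JobTitle, Location, Project}; {OfficeNo, Project}

Candidate keys of the original relation: {EmpID, OfficeNo}, {EmpID, Project}, {JobTitle}.
In {EmpID, JobTitle, Location, OfficeNo, Project}, {Project} is not a superkey ({Project}⁺ restricted to this set is {OfficeNo, Project}), so split on Project --> OfficeNo into {OfficeNo, Project} and {EmpID, JobTitle, Location, Project}.
{OfficeNo, Project}: every determinant is a superkey — BCNF.
{EmpID, JobTitle, Location, Project}: every determinant is a superkey — BCNF.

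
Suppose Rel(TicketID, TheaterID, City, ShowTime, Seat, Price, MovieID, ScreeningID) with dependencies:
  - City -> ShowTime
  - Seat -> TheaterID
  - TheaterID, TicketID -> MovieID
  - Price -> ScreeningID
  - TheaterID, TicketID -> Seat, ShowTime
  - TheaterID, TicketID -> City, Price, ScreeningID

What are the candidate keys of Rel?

Attributes never on any right-hand side: {TicketID} — every candidate key must contain it.
{Seat, TicketID} is a candidate key since {Seat, TicketID}⁺ = {City, MovieID, Price, ScreeningID, Seat, ShowTime, TheaterID, TicketID} covers every attribute.
{TheaterID, TicketID} is a candidate key since {TheaterID, TicketID}⁺ = {City, MovieID, Price, ScreeningID, Seat, ShowTime, TheaterID, TicketID} covers every attribute.
These are minimal and exhaustive — every other superkey contains one of them.

{Seat, TicketID}, {TheaterID, TicketID}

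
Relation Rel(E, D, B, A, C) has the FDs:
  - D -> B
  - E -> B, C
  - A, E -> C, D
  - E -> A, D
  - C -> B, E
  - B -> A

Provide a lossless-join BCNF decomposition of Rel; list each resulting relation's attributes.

{A, B}; {B, D}; {C, D, E}

Candidate keys of the original relation: {C}, {E}.
{A, B, C, D, E}: {D} determines {A, B, D} here but is not a superkey — split on D -> A, B, giving {A, B, D} and {C, D, E}.
{A, B, D}: {B} determines {A, B} here but is not a superkey — split on B -> A, giving {A, B} and {B, D}.
{A, B} has no BCNF violation.
{B, D} has no BCNF violation.
{C, D, E} has no BCNF violation.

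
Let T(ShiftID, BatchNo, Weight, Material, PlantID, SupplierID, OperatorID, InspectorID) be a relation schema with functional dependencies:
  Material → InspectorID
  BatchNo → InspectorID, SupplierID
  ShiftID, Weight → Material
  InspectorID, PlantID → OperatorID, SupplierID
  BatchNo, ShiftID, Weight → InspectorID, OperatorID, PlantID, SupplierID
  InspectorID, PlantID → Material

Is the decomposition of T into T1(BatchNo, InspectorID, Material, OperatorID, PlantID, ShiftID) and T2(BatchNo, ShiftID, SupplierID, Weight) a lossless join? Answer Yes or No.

Common attributes: {BatchNo, ShiftID}; their closure is {BatchNo, InspectorID, ShiftID, SupplierID}.
The closure covers neither T1 nor T2 entirely; the join is not lossless.

No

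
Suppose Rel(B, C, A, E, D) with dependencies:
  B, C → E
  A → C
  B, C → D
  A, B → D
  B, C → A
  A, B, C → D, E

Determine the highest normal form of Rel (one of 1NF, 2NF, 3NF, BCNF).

Candidate keys: {A, B}, {B, C}. Prime attributes: {A, B, C}.
For A → C we have {A}⁺ = {A, C}; {A} is not a superkey, so BCNF fails.
But every attribute on its right side ({C}) is prime, and the same holds for every other non-superkey FD, so 3NF still holds.

3NF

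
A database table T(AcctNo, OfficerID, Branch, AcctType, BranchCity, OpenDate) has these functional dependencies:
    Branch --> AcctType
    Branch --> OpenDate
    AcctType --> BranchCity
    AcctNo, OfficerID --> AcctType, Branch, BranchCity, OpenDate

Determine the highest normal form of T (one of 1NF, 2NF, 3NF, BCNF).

2NF

Candidate key: {AcctNo, OfficerID}. Prime attributes: {AcctNo, OfficerID}.
Branch --> AcctType: {Branch}⁺ = {AcctType, Branch, BranchCity, OpenDate}, which is not all of the attributes, so the left side is not a superkey — BCNF is violated.
Branch --> AcctType determines the non-prime attribute {AcctType} from a non-superkey — 3NF is violated.
No proper subset of a key has a non-prime attribute in its closure, so there is no partial dependency; 2NF holds.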